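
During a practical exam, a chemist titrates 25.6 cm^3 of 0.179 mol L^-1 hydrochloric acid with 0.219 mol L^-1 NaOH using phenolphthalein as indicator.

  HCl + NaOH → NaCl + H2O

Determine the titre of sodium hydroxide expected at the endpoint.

n(HCl) = 0.0256 L × 0.179 mol/L = 4.58 × 10^-3 mol
n(NaOH) = 4.58 × 10^-3 mol (1:1 stoichiometry)
V(NaOH) = 4.58 × 10^-3 mol / 0.219 mol/L = 0.0209 L = 20.9 mL

20.9 mL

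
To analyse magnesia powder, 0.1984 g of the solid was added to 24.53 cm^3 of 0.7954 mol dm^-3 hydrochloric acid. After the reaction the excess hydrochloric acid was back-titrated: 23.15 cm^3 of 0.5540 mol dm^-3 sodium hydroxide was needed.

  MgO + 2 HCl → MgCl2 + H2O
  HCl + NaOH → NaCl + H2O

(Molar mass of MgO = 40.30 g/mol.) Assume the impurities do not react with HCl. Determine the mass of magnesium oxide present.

0.1347 g

n(HCl) added = 0.02453 × 0.7954 = 0.01951 mol
n(NaOH) used in back-titration = 0.02315 × 0.5540 = 0.01283 mol
n(HCl) left over = 0.01283 mol (1:1 ratio)
n(HCl) consumed by analyte = 0.01951 − 0.01283 = 6.686 × 10^-3 mol
From the 1:2 ratio, n(MgO) = 1/2 × 6.686 × 10^-3 = 3.343 × 10^-3 mol
mass of MgO = 3.343 × 10^-3 × 40.30 = 0.1347 g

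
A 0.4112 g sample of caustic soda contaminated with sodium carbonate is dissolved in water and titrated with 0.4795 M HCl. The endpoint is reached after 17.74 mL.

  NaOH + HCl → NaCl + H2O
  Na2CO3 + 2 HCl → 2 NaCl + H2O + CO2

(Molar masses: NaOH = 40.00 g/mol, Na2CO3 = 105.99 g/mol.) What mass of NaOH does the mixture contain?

0.1219 g

n(HCl) = 0.01774 × 0.4795 = 8.506 × 10^-3 mol
Let x = n(NaOH), y = n(Na2CO3).
Titrant: 1x + 2y = 8.506 × 10^-3;  mass: 40.00x + 105.99y = 0.4112
Solving, x = 3.047 × 10^-3 mol, y = 2.730 × 10^-3 mol
mass of NaOH = 3.047 × 10^-3 × 40.00 = 0.1219 g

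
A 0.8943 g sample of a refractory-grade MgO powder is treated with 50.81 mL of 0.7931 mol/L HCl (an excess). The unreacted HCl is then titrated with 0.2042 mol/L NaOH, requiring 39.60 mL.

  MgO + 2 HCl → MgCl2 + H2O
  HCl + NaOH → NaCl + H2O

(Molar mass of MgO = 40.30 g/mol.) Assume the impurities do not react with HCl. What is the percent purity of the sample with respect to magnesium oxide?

72.58 %

n(HCl) added = 0.05081 × 0.7931 = 0.04030 mol
n(NaOH) used in back-titration = 0.03960 × 0.2042 = 8.086 × 10^-3 mol
n(HCl) left over = 8.086 × 10^-3 mol (1:1 ratio)
n(HCl) consumed by analyte = 0.04030 − 8.086 × 10^-3 = 0.03221 mol
From the 1:2 ratio, n(MgO) = 1/2 × 0.03221 = 0.01611 mol
mass of MgO = 0.01611 × 40.30 = 0.6491 g
% MgO = 0.6491 / 0.8943 × 100 = 72.58 %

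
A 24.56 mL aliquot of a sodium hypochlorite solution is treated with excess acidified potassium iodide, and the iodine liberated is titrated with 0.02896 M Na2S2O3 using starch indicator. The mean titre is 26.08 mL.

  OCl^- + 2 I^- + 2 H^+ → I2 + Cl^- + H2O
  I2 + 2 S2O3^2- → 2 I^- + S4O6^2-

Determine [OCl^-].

n(S2O3^2-) = 0.02608 × 0.02896 = 7.553 × 10^-4 mol
n(I2) = n(S2O3^2-)/2 = 3.776 × 10^-4 mol
n(OCl^-) in the aliquot = 3.776 × 10^-4 mol (1:1 ratio)
[OCl^-] = 3.776 × 10^-4 / 0.02456 = 0.01538 mol/L

0.01538 M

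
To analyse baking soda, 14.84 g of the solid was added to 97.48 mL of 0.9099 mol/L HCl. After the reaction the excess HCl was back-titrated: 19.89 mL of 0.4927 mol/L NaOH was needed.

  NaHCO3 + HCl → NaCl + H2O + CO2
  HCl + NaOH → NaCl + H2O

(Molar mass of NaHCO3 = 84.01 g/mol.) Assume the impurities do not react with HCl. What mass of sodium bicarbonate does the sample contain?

n(HCl) added = 0.09748 × 0.9099 = 0.08870 mol
n(NaOH) used in back-titration = 0.01989 × 0.4927 = 9.800 × 10^-3 mol
n(HCl) left over = 9.800 × 10^-3 mol (1:1 ratio)
n(HCl) consumed by analyte = 0.08870 − 9.800 × 10^-3 = 0.07890 mol
n(NaHCO3) = 0.07890 mol (1:1 ratio)
mass of NaHCO3 = 0.07890 × 84.01 = 6.628 g

6.628 g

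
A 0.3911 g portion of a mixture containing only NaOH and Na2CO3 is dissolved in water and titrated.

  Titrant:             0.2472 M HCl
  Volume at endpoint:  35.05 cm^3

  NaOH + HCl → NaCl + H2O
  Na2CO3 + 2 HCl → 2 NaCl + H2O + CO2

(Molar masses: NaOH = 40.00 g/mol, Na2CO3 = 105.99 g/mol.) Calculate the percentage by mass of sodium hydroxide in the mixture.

53.57 %

n(HCl) = 0.03505 × 0.2472 = 8.664 × 10^-3 mol
Let x = n(NaOH), y = n(Na2CO3).
Titrant: 1x + 2y = 8.664 × 10^-3;  mass: 40.00x + 105.99y = 0.3911
Solving, x = 5.238 × 10^-3 mol, y = 1.713 × 10^-3 mol
mass of NaOH = 5.238 × 10^-3 × 40.00 = 0.2095 g
% NaOH = 0.2095 / 0.3911 × 100 = 53.57 %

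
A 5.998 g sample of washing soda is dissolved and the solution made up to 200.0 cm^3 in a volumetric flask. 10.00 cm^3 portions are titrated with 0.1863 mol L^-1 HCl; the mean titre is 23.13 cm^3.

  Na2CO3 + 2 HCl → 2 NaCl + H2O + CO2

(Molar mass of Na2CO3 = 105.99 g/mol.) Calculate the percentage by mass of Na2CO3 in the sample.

76.15 %

n(HCl) per titration = 0.02313 × 0.1863 = 4.309 × 10^-3 mol
From the 1:2 ratio, n(Na2CO3) in each aliquot = 1/2 × 4.309 × 10^-3 = 2.155 × 10^-3 mol
n(Na2CO3) in the whole flask = 2.155 × 10^-3 × 200.0/10.00 = 0.04309 mol
mass of Na2CO3 = 0.04309 × 105.99 = 4.567 g
% Na2CO3 = 4.567 / 5.998 × 100 = 76.15 %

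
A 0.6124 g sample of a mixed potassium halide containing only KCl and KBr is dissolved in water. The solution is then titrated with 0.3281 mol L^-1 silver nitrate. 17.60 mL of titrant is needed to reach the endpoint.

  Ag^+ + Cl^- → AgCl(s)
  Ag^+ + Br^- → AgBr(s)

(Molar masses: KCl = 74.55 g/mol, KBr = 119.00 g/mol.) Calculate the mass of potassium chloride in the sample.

0.1254 g

n(AgNO3) = 0.01760 × 0.3281 = 5.775 × 10^-3 mol
Let x = n(KCl), y = n(KBr).
Titrant: 1x + 1y = 5.775 × 10^-3;  mass: 74.55x + 119.00y = 0.6124
Solving, x = 1.682 × 10^-3 mol, y = 4.092 × 10^-3 mol
mass of KCl = 1.682 × 10^-3 × 74.55 = 0.1254 g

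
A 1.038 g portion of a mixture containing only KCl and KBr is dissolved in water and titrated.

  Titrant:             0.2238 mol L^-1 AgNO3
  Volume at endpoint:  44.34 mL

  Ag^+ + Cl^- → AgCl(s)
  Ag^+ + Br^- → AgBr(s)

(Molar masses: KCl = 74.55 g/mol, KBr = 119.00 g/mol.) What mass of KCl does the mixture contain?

0.2396 g

n(AgNO3) = 0.04434 × 0.2238 = 9.923 × 10^-3 mol
Let x = n(KCl), y = n(KBr).
Titrant: 1x + 1y = 9.923 × 10^-3;  mass: 74.55x + 119.00y = 1.038
Solving, x = 3.214 × 10^-3 mol, y = 6.709 × 10^-3 mol
mass of KCl = 3.214 × 10^-3 × 74.55 = 0.2396 g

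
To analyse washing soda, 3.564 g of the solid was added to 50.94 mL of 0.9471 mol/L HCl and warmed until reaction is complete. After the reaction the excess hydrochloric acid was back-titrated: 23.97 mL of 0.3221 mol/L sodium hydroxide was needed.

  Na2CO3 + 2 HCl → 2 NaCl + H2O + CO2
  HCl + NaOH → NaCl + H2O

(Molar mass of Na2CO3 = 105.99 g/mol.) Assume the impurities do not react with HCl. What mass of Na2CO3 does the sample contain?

2.148 g

n(HCl) added = 0.05094 × 0.9471 = 0.04825 mol
n(NaOH) used in back-titration = 0.02397 × 0.3221 = 7.721 × 10^-3 mol
n(HCl) left over = 7.721 × 10^-3 mol (1:1 ratio)
n(HCl) consumed by analyte = 0.04825 − 7.721 × 10^-3 = 0.04052 mol
From the 1:2 ratio, n(Na2CO3) = 1/2 × 0.04052 = 0.02026 mol
mass of Na2CO3 = 0.02026 × 105.99 = 2.148 g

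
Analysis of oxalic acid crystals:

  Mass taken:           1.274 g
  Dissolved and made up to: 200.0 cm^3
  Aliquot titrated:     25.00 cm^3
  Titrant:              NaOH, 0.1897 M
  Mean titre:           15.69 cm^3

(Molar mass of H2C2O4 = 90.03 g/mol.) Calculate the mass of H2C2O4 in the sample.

H2C2O4 + 2 NaOH → Na2C2O4 + 2 H2O
n(NaOH) per titration = 0.01569 × 0.1897 = 2.976 × 10^-3 mol
From the 1:2 ratio, n(H2C2O4) in each aliquot = 1/2 × 2.976 × 10^-3 = 1.488 × 10^-3 mol
n(H2C2O4) in the whole flask = 1.488 × 10^-3 × 200.0/25.00 = 0.01191 mol
mass of H2C2O4 = 0.01191 × 90.03 = 1.072 g

1.072 g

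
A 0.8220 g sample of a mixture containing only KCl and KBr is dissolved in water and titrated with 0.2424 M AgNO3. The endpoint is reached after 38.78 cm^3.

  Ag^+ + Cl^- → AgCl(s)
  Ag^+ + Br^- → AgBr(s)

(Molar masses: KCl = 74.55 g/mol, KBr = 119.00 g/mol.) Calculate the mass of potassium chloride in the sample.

0.4975 g

n(AgNO3) = 0.03878 × 0.2424 = 9.400 × 10^-3 mol
Let x = n(KCl), y = n(KBr).
Titrant: 1x + 1y = 9.400 × 10^-3;  mass: 74.55x + 119.00y = 0.8220
Solving, x = 6.673 × 10^-3 mol, y = 2.727 × 10^-3 mol
mass of KCl = 6.673 × 10^-3 × 74.55 = 0.4975 g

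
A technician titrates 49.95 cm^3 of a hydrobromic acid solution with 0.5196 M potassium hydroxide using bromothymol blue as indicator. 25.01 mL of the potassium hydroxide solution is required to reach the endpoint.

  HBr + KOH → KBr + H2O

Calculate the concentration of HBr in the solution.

0.2602 M

n(KOH) = 0.02501 L × 0.5196 mol/L = 0.01300 mol
n(HBr) = 0.01300 mol (1:1 mole ratio)
[HBr] = 0.01300 mol / 0.04995 L = 0.2602 mol/L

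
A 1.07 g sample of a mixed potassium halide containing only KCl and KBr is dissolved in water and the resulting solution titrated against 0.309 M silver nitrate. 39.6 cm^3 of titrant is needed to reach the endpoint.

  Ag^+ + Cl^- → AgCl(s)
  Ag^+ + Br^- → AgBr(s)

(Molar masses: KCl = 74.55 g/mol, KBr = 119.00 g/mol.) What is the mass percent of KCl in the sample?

n(AgNO3) = 0.0396 × 0.309 = 0.0122 mol
Let x = n(KCl), y = n(KBr).
Titrant: 1x + 1y = 0.0122;  mass: 74.55x + 119.00y = 1.07
Solving, x = 8.69 × 10^-3 mol, y = 3.55 × 10^-3 mol
mass of KCl = 8.69 × 10^-3 × 74.55 = 0.648 g
% KCl = 0.648 / 1.07 × 100 = 60.5 %

60.5 %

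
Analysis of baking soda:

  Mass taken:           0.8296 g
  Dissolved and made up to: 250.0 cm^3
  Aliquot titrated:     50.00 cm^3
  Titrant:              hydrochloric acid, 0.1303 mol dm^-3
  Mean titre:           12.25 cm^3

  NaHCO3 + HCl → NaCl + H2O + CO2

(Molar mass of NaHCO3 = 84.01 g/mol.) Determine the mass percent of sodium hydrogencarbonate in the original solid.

n(HCl) per titration = 0.01225 × 0.1303 = 1.596 × 10^-3 mol
n(NaHCO3) in each aliquot = 1.596 × 10^-3 mol (1:1 ratio)
n(NaHCO3) in the whole flask = 1.596 × 10^-3 × 250.0/50.00 = 7.981 × 10^-3 mol
mass of NaHCO3 = 7.981 × 10^-3 × 84.01 = 0.6705 g
% NaHCO3 = 0.6705 / 0.8296 × 100 = 80.82 %

80.82 %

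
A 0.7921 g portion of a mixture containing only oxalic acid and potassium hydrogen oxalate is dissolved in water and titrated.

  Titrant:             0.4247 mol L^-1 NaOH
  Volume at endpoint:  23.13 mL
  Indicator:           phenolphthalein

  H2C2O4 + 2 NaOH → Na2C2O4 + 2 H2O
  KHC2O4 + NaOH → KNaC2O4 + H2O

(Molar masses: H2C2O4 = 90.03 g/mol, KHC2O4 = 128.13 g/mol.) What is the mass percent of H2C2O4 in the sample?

31.90 %

n(NaOH) = 0.02313 × 0.4247 = 9.823 × 10^-3 mol
Let x = n(H2C2O4), y = n(KHC2O4).
Titrant: 2x + 1y = 9.823 × 10^-3;  mass: 90.03x + 128.13y = 0.7921
Solving, x = 2.807 × 10^-3 mol, y = 4.210 × 10^-3 mol
mass of H2C2O4 = 2.807 × 10^-3 × 90.03 = 0.2527 g
% H2C2O4 = 0.2527 / 0.7921 × 100 = 31.90 %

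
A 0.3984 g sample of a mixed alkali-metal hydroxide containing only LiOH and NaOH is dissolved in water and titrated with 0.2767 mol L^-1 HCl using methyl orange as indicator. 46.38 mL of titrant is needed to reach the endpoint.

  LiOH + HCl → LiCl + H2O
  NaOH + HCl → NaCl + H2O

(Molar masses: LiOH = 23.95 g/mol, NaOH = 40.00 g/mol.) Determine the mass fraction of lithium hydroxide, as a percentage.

43.05 %

n(HCl) = 0.04638 × 0.2767 = 0.01283 mol
Let x = n(LiOH), y = n(NaOH).
Titrant: 1x + 1y = 0.01283;  mass: 23.95x + 40.00y = 0.3984
Solving, x = 7.161 × 10^-3 mol, y = 5.672 × 10^-3 mol
mass of LiOH = 7.161 × 10^-3 × 23.95 = 0.1715 g
% LiOH = 0.1715 / 0.3984 × 100 = 43.05 %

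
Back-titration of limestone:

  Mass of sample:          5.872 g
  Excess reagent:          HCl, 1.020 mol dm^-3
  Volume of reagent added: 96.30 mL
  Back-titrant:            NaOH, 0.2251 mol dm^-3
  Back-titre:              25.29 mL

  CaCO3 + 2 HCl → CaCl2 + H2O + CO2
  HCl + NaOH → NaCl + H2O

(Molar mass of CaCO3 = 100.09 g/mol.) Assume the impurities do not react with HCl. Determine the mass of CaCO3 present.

4.631 g

n(HCl) added = 0.09630 × 1.020 = 0.09823 mol
n(NaOH) used in back-titration = 0.02529 × 0.2251 = 5.693 × 10^-3 mol
n(HCl) left over = 5.693 × 10^-3 mol (1:1 ratio)
n(HCl) consumed by analyte = 0.09823 − 5.693 × 10^-3 = 0.09253 mol
From the 1:2 ratio, n(CaCO3) = 1/2 × 0.09253 = 0.04627 mol
mass of CaCO3 = 0.04627 × 100.09 = 4.631 g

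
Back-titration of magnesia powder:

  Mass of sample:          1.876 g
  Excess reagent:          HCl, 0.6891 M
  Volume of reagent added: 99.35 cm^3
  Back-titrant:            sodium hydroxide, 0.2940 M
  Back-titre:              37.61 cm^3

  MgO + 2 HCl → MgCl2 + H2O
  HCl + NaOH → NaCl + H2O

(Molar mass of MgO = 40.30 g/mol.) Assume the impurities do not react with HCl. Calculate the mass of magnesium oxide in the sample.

1.157 g

n(HCl) added = 0.09935 × 0.6891 = 0.06846 mol
n(NaOH) used in back-titration = 0.03761 × 0.2940 = 0.01106 mol
n(HCl) left over = 0.01106 mol (1:1 ratio)
n(HCl) consumed by analyte = 0.06846 − 0.01106 = 0.05740 mol
From the 1:2 ratio, n(MgO) = 1/2 × 0.05740 = 0.02870 mol
mass of MgO = 0.02870 × 40.30 = 1.157 g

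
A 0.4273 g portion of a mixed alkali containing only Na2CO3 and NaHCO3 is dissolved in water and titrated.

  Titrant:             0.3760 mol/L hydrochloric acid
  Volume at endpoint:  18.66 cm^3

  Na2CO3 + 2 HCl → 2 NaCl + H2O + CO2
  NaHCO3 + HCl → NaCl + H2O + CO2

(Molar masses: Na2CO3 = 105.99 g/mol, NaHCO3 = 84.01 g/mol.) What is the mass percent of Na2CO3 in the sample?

64.83 %

n(HCl) = 0.01866 × 0.3760 = 7.016 × 10^-3 mol
Let x = n(Na2CO3), y = n(NaHCO3).
Titrant: 2x + 1y = 7.016 × 10^-3;  mass: 105.99x + 84.01y = 0.4273
Solving, x = 2.614 × 10^-3 mol, y = 1.789 × 10^-3 mol
mass of Na2CO3 = 2.614 × 10^-3 × 105.99 = 0.2770 g
% Na2CO3 = 0.2770 / 0.4273 × 100 = 64.83 %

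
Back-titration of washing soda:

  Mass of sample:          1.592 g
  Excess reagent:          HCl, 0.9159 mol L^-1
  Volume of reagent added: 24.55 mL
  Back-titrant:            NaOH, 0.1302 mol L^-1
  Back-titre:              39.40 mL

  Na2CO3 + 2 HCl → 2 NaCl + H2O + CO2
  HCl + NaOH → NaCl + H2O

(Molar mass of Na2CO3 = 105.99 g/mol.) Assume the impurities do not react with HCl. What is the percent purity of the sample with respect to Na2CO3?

57.77 %

n(HCl) added = 0.02455 × 0.9159 = 0.02249 mol
n(NaOH) used in back-titration = 0.03940 × 0.1302 = 5.130 × 10^-3 mol
n(HCl) left over = 5.130 × 10^-3 mol (1:1 ratio)
n(HCl) consumed by analyte = 0.02249 − 5.130 × 10^-3 = 0.01736 mol
From the 1:2 ratio, n(Na2CO3) = 1/2 × 0.01736 = 8.678 × 10^-3 mol
mass of Na2CO3 = 8.678 × 10^-3 × 105.99 = 0.9198 g
% Na2CO3 = 0.9198 / 1.592 × 100 = 57.77 %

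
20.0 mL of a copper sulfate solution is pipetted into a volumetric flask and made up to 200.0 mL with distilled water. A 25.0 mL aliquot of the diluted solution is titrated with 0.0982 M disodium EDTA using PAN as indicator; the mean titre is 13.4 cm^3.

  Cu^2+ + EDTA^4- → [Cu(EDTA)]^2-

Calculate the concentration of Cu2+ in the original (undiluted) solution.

n(EDTA) = 0.0134 × 0.0982 = 1.32 × 10^-3 mol
n(Cu2+) in the aliquot = 1.32 × 10^-3 mol (1:1 ratio)
[Cu2+]_dilute = 1.32 × 10^-3 / 0.0250 = 0.0526 mol/L
Dilution factor = 200.0 / 20.0 = 10.00
[Cu2+]_stock = 0.0526 × 10.00 = 0.526 mol/L

0.526 M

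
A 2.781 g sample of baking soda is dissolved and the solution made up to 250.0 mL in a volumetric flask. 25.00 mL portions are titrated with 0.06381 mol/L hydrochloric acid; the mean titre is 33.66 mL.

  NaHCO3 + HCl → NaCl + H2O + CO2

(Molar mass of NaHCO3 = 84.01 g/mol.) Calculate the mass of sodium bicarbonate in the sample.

n(HCl) per titration = 0.03366 × 0.06381 = 2.148 × 10^-3 mol
n(NaHCO3) in each aliquot = 2.148 × 10^-3 mol (1:1 ratio)
n(NaHCO3) in the whole flask = 2.148 × 10^-3 × 250.0/25.00 = 0.02148 mol
mass of NaHCO3 = 0.02148 × 84.01 = 1.804 g

1.804 g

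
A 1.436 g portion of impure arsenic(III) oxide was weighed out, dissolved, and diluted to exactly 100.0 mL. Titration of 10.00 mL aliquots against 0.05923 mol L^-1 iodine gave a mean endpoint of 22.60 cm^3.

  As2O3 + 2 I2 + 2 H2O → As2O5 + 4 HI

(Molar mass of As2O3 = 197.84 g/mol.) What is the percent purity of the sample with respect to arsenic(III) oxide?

92.21 %

n(I2) per titration = 0.02260 × 0.05923 = 1.339 × 10^-3 mol
From the 1:2 ratio, n(As2O3) in each aliquot = 1/2 × 1.339 × 10^-3 = 6.693 × 10^-4 mol
n(As2O3) in the whole flask = 6.693 × 10^-4 × 100.0/10.00 = 6.693 × 10^-3 mol
mass of As2O3 = 6.693 × 10^-3 × 197.84 = 1.324 g
% As2O3 = 1.324 / 1.436 × 100 = 92.21 %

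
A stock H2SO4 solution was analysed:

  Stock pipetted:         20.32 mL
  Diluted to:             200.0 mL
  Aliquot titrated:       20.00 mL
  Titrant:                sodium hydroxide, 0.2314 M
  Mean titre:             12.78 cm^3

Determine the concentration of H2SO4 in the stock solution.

0.7277 M

H2SO4 + 2 NaOH → Na2SO4 + 2 H2O
n(NaOH) = 0.01278 × 0.2314 = 2.957 × 10^-3 mol
From the 1:2 ratio, n(H2SO4) in the aliquot = 1/2 × 2.957 × 10^-3 = 1.479 × 10^-3 mol
[H2SO4]_dilute = 1.479 × 10^-3 / 0.02000 = 0.07393 mol/L
Dilution factor = 200.0 / 20.32 = 9.843
[H2SO4]_stock = 0.07393 × 9.843 = 0.7277 mol/L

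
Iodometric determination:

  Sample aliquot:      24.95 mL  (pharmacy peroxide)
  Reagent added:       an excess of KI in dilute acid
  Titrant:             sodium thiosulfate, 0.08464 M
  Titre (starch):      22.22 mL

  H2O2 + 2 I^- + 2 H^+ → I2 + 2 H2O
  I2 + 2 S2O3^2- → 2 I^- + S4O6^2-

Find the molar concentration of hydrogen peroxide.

n(S2O3^2-) = 0.02222 × 0.08464 = 1.881 × 10^-3 mol
n(I2) = n(S2O3^2-)/2 = 9.404 × 10^-4 mol
n(H2O2) in the aliquot = 9.404 × 10^-4 mol (1:1 ratio)
[H2O2] = 9.404 × 10^-4 / 0.02495 = 0.03769 mol/L

0.03769 M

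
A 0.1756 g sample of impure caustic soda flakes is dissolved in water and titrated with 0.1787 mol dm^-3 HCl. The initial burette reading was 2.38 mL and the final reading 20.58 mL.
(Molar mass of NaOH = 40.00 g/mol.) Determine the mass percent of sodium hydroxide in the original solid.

74.09 %

NaOH + HCl → NaCl + H2O
n(HCl) = 0.01820 L × 0.1787 mol/L = 3.252 × 10^-3 mol
n(NaOH) = 3.252 × 10^-3 mol (1:1 ratio)
mass of NaOH = 3.252 × 10^-3 × 40.00 g/mol = 0.1301 g
% NaOH = 0.1301 / 0.1756 × 100 = 74.09 %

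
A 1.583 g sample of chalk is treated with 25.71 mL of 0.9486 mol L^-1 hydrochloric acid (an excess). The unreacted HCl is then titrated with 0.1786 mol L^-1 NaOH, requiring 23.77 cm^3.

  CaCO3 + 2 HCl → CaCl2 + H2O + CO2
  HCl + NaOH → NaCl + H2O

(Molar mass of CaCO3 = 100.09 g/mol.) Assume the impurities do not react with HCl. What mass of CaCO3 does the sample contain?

n(HCl) added = 0.02571 × 0.9486 = 0.02439 mol
n(NaOH) used in back-titration = 0.02377 × 0.1786 = 4.245 × 10^-3 mol
n(HCl) left over = 4.245 × 10^-3 mol (1:1 ratio)
n(HCl) consumed by analyte = 0.02439 − 4.245 × 10^-3 = 0.02014 mol
From the 1:2 ratio, n(CaCO3) = 1/2 × 0.02014 = 0.01007 mol
mass of CaCO3 = 0.01007 × 100.09 = 1.008 g

1.008 g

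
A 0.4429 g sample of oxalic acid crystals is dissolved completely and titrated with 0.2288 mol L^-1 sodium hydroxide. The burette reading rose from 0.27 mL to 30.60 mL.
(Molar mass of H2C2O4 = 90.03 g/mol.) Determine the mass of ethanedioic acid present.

H2C2O4 + 2 NaOH → Na2C2O4 + 2 H2O
n(NaOH) = 0.03033 L × 0.2288 mol/L = 6.940 × 10^-3 mol
From the 1:2 ratio, n(H2C2O4) = 1/2 × 6.940 × 10^-3 = 3.470 × 10^-3 mol
mass of H2C2O4 = 3.470 × 10^-3 × 90.03 g/mol = 0.3124 g

0.3124 g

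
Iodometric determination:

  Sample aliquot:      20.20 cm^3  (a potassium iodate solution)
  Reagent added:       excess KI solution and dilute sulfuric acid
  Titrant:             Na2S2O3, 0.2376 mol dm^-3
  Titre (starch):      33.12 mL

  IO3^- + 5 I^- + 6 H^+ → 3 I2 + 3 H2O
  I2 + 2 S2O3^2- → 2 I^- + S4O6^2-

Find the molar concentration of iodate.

0.06493 mol/L

n(S2O3^2-) = 0.03312 × 0.2376 = 7.869 × 10^-3 mol
n(I2) = n(S2O3^2-)/2 = 3.935 × 10^-3 mol
From the 1:3 ratio, n(IO3^-) in the aliquot = 1/3 × 3.935 × 10^-3 = 1.312 × 10^-3 mol
[IO3^-] = 1.312 × 10^-3 / 0.02020 = 0.06493 mol/L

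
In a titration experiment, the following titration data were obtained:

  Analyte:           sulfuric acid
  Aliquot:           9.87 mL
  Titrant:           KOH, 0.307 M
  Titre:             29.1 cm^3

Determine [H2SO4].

H2SO4 + 2 KOH → K2SO4 + 2 H2O
n(KOH) = 0.0291 L × 0.307 mol/L = 8.93 × 10^-3 mol
From the 1:2 mole ratio, n(H2SO4) = 1/2 × 8.93 × 10^-3 = 4.47 × 10^-3 mol
[H2SO4] = 4.47 × 10^-3 mol / 0.00987 L = 0.453 mol/L

0.453 M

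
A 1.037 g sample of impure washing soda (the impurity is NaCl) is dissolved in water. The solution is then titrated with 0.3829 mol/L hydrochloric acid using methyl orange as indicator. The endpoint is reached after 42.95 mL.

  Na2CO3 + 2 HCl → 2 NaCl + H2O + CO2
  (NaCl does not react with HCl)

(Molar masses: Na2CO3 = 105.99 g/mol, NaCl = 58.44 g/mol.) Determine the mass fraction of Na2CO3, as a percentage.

n(HCl) = 0.04295 × 0.3829 = 0.01645 mol
Let x = n(Na2CO3), y = n(NaCl).
Titrant: 2x = 0.01645;  mass: 105.99x + 58.44y = 1.037
Solving, x = 8.223 × 10^-3 mol, y = 2.831 × 10^-3 mol
mass of Na2CO3 = 8.223 × 10^-3 × 105.99 = 0.8715 g
% Na2CO3 = 0.8715 / 1.037 × 100 = 84.04 %

84.04 %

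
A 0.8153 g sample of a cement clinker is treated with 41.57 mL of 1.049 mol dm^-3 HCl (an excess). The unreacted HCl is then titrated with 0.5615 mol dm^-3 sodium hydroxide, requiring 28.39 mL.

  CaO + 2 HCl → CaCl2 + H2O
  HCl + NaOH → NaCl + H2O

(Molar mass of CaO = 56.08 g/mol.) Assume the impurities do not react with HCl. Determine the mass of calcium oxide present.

n(HCl) added = 0.04157 × 1.049 = 0.04361 mol
n(NaOH) used in back-titration = 0.02839 × 0.5615 = 0.01594 mol
n(HCl) left over = 0.01594 mol (1:1 ratio)
n(HCl) consumed by analyte = 0.04361 − 0.01594 = 0.02767 mol
From the 1:2 ratio, n(CaO) = 1/2 × 0.02767 = 0.01383 mol
mass of CaO = 0.01383 × 56.08 = 0.7758 g

0.7758 g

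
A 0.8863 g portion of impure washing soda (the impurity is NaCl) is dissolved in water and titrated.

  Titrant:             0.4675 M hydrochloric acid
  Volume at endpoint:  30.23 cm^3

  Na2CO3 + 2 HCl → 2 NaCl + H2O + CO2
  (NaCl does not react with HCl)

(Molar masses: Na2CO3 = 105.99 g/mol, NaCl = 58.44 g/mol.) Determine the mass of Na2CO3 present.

n(HCl) = 0.03023 × 0.4675 = 0.01413 mol
Let x = n(Na2CO3), y = n(NaCl).
Titrant: 2x = 0.01413;  mass: 105.99x + 58.44y = 0.8863
Solving, x = 7.066 × 10^-3 mol, y = 2.350 × 10^-3 mol
mass of Na2CO3 = 7.066 × 10^-3 × 105.99 = 0.7490 g

0.7490 g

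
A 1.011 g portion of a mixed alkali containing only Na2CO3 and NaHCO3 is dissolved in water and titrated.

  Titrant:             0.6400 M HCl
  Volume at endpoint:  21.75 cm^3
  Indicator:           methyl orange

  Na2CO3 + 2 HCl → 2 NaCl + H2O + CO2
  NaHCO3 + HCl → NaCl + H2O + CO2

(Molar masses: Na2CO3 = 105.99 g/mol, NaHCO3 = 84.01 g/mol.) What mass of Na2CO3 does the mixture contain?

0.2707 g

n(HCl) = 0.02175 × 0.6400 = 0.01392 mol
Let x = n(Na2CO3), y = n(NaHCO3).
Titrant: 2x + 1y = 0.01392;  mass: 105.99x + 84.01y = 1.011
Solving, x = 2.554 × 10^-3 mol, y = 8.812 × 10^-3 mol
mass of Na2CO3 = 2.554 × 10^-3 × 105.99 = 0.2707 g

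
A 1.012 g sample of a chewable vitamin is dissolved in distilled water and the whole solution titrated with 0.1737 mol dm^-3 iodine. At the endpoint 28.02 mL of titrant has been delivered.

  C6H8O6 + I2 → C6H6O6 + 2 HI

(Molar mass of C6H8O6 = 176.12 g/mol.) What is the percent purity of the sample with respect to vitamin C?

n(I2) = 0.02802 L × 0.1737 mol/L = 4.867 × 10^-3 mol
n(C6H8O6) = 4.867 × 10^-3 mol (1:1 ratio)
mass of C6H8O6 = 4.867 × 10^-3 × 176.12 g/mol = 0.8572 g
% C6H8O6 = 0.8572 / 1.012 × 100 = 84.70 %

84.70 %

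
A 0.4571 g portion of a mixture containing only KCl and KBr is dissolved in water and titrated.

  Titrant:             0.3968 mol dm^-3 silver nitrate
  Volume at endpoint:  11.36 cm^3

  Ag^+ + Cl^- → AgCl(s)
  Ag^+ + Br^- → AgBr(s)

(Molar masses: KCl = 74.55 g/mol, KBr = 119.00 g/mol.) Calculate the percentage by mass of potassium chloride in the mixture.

29.10 %

n(AgNO3) = 0.01136 × 0.3968 = 4.508 × 10^-3 mol
Let x = n(KCl), y = n(KBr).
Titrant: 1x + 1y = 4.508 × 10^-3;  mass: 74.55x + 119.00y = 0.4571
Solving, x = 1.784 × 10^-3 mol, y = 2.723 × 10^-3 mol
mass of KCl = 1.784 × 10^-3 × 74.55 = 0.1330 g
% KCl = 0.1330 / 0.4571 × 100 = 29.10 %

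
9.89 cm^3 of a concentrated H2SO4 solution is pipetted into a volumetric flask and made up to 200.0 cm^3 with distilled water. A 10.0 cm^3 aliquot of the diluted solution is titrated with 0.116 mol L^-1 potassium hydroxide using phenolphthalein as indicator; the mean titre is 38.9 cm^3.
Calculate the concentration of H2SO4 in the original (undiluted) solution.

H2SO4 + 2 KOH → K2SO4 + 2 H2O
n(KOH) = 0.0389 × 0.116 = 4.51 × 10^-3 mol
From the 1:2 ratio, n(H2SO4) in the aliquot = 1/2 × 4.51 × 10^-3 = 2.26 × 10^-3 mol
[H2SO4]_dilute = 2.26 × 10^-3 / 0.0100 = 0.226 mol/L
Dilution factor = 200.0 / 9.89 = 20.22
[H2SO4]_stock = 0.226 × 20.22 = 4.56 mol/L

4.56 mol/L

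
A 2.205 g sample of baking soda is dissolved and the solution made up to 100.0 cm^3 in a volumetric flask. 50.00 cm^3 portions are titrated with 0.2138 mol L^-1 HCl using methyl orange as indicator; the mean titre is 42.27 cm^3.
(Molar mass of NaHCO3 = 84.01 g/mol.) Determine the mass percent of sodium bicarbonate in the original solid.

NaHCO3 + HCl → NaCl + H2O + CO2
n(HCl) per titration = 0.04227 × 0.2138 = 9.037 × 10^-3 mol
n(NaHCO3) in each aliquot = 9.037 × 10^-3 mol (1:1 ratio)
n(NaHCO3) in the whole flask = 9.037 × 10^-3 × 100.0/50.00 = 0.01807 mol
mass of NaHCO3 = 0.01807 × 84.01 = 1.518 g
% NaHCO3 = 1.518 / 2.205 × 100 = 68.86 %

68.86 %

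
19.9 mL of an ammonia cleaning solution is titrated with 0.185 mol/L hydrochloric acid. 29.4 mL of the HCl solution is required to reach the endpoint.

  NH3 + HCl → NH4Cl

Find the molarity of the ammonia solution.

0.273 mol/L

n(HCl) = 0.0294 L × 0.185 mol/L = 5.44 × 10^-3 mol
n(NH3) = 5.44 × 10^-3 mol (1:1 mole ratio)
[NH3] = 5.44 × 10^-3 mol / 0.0199 L = 0.273 mol/L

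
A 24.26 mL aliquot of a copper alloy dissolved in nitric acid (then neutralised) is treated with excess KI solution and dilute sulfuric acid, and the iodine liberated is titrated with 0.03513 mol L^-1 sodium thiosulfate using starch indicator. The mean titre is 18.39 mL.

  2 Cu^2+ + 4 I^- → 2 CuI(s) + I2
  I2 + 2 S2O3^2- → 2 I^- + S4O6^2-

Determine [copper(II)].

n(S2O3^2-) = 0.01839 × 0.03513 = 6.460 × 10^-4 mol
n(I2) = n(S2O3^2-)/2 = 3.230 × 10^-4 mol
From the 2:1 ratio, n(Cu2+) in the aliquot = 2/1 × 3.230 × 10^-4 = 6.460 × 10^-4 mol
[Cu2+] = 6.460 × 10^-4 / 0.02426 = 0.02663 mol/L

0.02663 mol/L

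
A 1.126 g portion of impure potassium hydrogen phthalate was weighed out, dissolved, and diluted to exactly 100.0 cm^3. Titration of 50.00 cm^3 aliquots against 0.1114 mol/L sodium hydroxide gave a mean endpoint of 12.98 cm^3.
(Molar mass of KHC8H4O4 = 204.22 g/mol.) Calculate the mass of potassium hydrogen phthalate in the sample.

0.5906 g

KHC8H4O4 + NaOH → KNaC8H4O4 + H2O
n(NaOH) per titration = 0.01298 × 0.1114 = 1.446 × 10^-3 mol
n(KHC8H4O4) in each aliquot = 1.446 × 10^-3 mol (1:1 ratio)
n(KHC8H4O4) in the whole flask = 1.446 × 10^-3 × 100.0/50.00 = 2.892 × 10^-3 mol
mass of KHC8H4O4 = 2.892 × 10^-3 × 204.22 = 0.5906 g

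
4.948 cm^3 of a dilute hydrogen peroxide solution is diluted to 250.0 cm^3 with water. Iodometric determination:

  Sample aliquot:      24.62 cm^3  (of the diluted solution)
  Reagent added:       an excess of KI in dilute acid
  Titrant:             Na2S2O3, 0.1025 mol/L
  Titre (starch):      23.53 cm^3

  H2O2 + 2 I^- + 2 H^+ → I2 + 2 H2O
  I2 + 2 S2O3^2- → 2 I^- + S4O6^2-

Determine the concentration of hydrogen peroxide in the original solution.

2.475 mol/L

n(S2O3^2-) = 0.02353 × 0.1025 = 2.412 × 10^-3 mol
n(I2) = n(S2O3^2-)/2 = 1.206 × 10^-3 mol
n(H2O2) in the aliquot = 1.206 × 10^-3 mol (1:1 ratio)
[H2O2]_dilute = 1.206 × 10^-3 / 0.02462 = 0.04898 mol/L
[H2O2]_original = 0.04898 × 250.0/4.948 = 2.475 mol/L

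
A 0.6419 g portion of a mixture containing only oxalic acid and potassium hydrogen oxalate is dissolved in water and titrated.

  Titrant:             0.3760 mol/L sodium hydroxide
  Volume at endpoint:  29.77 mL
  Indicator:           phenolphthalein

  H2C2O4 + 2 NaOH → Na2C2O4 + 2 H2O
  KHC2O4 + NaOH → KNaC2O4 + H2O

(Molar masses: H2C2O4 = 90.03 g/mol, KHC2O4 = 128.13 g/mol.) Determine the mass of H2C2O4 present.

n(NaOH) = 0.02977 × 0.3760 = 0.01119 mol
Let x = n(H2C2O4), y = n(KHC2O4).
Titrant: 2x + 1y = 0.01119;  mass: 90.03x + 128.13y = 0.6419
Solving, x = 4.766 × 10^-3 mol, y = 1.661 × 10^-3 mol
mass of H2C2O4 = 4.766 × 10^-3 × 90.03 = 0.4291 g

0.4291 g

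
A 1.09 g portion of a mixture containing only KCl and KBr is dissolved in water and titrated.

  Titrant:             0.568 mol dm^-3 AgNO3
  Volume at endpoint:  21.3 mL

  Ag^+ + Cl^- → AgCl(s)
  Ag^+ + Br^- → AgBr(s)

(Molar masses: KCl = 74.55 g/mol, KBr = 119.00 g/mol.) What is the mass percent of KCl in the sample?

53.8 %

n(AgNO3) = 0.0213 × 0.568 = 0.0121 mol
Let x = n(KCl), y = n(KBr).
Titrant: 1x + 1y = 0.0121;  mass: 74.55x + 119.00y = 1.09
Solving, x = 7.87 × 10^-3 mol, y = 4.23 × 10^-3 mol
mass of KCl = 7.87 × 10^-3 × 74.55 = 0.587 g
% KCl = 0.587 / 1.09 × 100 = 53.8 %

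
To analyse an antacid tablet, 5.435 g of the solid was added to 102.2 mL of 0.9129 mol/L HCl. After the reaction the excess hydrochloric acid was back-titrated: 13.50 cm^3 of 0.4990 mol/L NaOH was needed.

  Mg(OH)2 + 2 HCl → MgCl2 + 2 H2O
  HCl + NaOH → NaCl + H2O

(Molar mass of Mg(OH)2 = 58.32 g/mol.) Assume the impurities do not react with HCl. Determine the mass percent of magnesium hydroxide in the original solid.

n(HCl) added = 0.1022 × 0.9129 = 0.09330 mol
n(NaOH) used in back-titration = 0.01350 × 0.4990 = 6.737 × 10^-3 mol
n(HCl) left over = 6.737 × 10^-3 mol (1:1 ratio)
n(HCl) consumed by analyte = 0.09330 − 6.737 × 10^-3 = 0.08656 mol
From the 1:2 ratio, n(Mg(OH)2) = 1/2 × 0.08656 = 0.04328 mol
mass of Mg(OH)2 = 0.04328 × 58.32 = 2.524 g
% Mg(OH)2 = 2.524 / 5.435 × 100 = 46.44 %

46.44 %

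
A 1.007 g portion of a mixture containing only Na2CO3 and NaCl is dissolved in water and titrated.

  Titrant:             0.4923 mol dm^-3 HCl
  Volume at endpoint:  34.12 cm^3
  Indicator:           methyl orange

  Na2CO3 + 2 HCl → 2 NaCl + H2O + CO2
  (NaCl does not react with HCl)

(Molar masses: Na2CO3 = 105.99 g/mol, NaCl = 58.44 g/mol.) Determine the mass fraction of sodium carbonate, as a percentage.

88.40 %

n(HCl) = 0.03412 × 0.4923 = 0.01680 mol
Let x = n(Na2CO3), y = n(NaCl).
Titrant: 2x = 0.01680;  mass: 105.99x + 58.44y = 1.007
Solving, x = 8.399 × 10^-3 mol, y = 1.999 × 10^-3 mol
mass of Na2CO3 = 8.399 × 10^-3 × 105.99 = 0.8902 g
% Na2CO3 = 0.8902 / 1.007 × 100 = 88.40 %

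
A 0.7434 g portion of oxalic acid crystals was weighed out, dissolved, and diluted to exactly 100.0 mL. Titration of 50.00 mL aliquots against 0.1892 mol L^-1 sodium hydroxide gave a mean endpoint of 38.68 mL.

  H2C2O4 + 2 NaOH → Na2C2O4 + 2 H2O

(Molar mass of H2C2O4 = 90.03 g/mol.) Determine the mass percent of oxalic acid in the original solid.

n(NaOH) per titration = 0.03868 × 0.1892 = 7.318 × 10^-3 mol
From the 1:2 ratio, n(H2C2O4) in each aliquot = 1/2 × 7.318 × 10^-3 = 3.659 × 10^-3 mol
n(H2C2O4) in the whole flask = 3.659 × 10^-3 × 100.0/50.00 = 7.318 × 10^-3 mol
mass of H2C2O4 = 7.318 × 10^-3 × 90.03 = 0.6589 g
% H2C2O4 = 0.6589 / 0.7434 × 100 = 88.63 %

88.63 %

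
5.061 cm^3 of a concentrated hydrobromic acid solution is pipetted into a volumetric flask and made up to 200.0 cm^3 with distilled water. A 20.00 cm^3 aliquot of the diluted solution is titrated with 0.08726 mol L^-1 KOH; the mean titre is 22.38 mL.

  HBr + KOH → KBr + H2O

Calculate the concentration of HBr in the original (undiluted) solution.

3.859 mol/L

n(KOH) = 0.02238 × 0.08726 = 1.953 × 10^-3 mol
n(HBr) in the aliquot = 1.953 × 10^-3 mol (1:1 ratio)
[HBr]_dilute = 1.953 × 10^-3 / 0.02000 = 0.09764 mol/L
Dilution factor = 200.0 / 5.061 = 39.52
[HBr]_stock = 0.09764 × 39.52 = 3.859 mol/L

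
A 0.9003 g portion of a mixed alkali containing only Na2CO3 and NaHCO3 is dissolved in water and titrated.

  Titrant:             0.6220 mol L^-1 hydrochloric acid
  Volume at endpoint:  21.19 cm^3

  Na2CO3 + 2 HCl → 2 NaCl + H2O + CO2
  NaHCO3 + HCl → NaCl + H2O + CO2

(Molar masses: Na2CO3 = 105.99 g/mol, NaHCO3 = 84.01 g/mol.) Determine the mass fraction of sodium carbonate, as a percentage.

39.28 %

n(HCl) = 0.02119 × 0.6220 = 0.01318 mol
Let x = n(Na2CO3), y = n(NaHCO3).
Titrant: 2x + 1y = 0.01318;  mass: 105.99x + 84.01y = 0.9003
Solving, x = 3.337 × 10^-3 mol, y = 6.507 × 10^-3 mol
mass of Na2CO3 = 3.337 × 10^-3 × 105.99 = 0.3536 g
% Na2CO3 = 0.3536 / 0.9003 × 100 = 39.28 %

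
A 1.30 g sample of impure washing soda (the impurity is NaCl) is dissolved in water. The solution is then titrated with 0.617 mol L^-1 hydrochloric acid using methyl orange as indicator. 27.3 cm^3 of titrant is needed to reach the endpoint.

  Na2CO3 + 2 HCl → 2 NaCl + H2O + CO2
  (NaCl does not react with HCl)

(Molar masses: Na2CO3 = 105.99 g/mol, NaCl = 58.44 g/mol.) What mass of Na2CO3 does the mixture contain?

0.893 g

n(HCl) = 0.0273 × 0.617 = 0.0168 mol
Let x = n(Na2CO3), y = n(NaCl).
Titrant: 2x = 0.0168;  mass: 105.99x + 58.44y = 1.30
Solving, x = 8.42 × 10^-3 mol, y = 6.97 × 10^-3 mol
mass of Na2CO3 = 8.42 × 10^-3 × 105.99 = 0.893 g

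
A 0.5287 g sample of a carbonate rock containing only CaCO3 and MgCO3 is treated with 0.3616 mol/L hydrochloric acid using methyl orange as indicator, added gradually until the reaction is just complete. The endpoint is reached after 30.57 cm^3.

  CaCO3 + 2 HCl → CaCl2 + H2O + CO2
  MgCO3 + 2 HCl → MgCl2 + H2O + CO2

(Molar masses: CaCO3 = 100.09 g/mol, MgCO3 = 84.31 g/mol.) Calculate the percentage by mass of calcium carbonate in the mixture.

n(HCl) = 0.03057 × 0.3616 = 0.01105 mol
Let x = n(CaCO3), y = n(MgCO3).
Titrant: 2x + 2y = 0.01105;  mass: 100.09x + 84.31y = 0.5287
Solving, x = 3.974 × 10^-3 mol, y = 1.553 × 10^-3 mol
mass of CaCO3 = 3.974 × 10^-3 × 100.09 = 0.3978 g
% CaCO3 = 0.3978 / 0.5287 × 100 = 75.24 %

75.24 %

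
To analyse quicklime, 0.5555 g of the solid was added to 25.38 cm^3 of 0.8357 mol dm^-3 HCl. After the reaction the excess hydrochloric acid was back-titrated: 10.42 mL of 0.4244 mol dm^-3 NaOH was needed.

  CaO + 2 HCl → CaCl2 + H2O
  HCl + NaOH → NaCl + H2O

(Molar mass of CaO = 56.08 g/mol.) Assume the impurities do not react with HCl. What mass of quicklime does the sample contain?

0.4707 g

n(HCl) added = 0.02538 × 0.8357 = 0.02121 mol
n(NaOH) used in back-titration = 0.01042 × 0.4244 = 4.422 × 10^-3 mol
n(HCl) left over = 4.422 × 10^-3 mol (1:1 ratio)
n(HCl) consumed by analyte = 0.02121 − 4.422 × 10^-3 = 0.01679 mol
From the 1:2 ratio, n(CaO) = 1/2 × 0.01679 = 8.394 × 10^-3 mol
mass of CaO = 8.394 × 10^-3 × 56.08 = 0.4707 g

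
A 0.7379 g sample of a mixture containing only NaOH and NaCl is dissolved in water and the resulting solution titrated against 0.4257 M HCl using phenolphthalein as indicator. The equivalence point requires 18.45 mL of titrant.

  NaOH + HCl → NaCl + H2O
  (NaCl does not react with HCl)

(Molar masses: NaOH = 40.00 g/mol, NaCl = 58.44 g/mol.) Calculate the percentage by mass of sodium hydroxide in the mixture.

n(HCl) = 0.01845 × 0.4257 = 7.854 × 10^-3 mol
Let x = n(NaOH), y = n(NaCl).
Titrant: 1x = 7.854 × 10^-3;  mass: 40.00x + 58.44y = 0.7379
Solving, x = 7.854 × 10^-3 mol, y = 7.251 × 10^-3 mol
mass of NaOH = 7.854 × 10^-3 × 40.00 = 0.3142 g
% NaOH = 0.3142 / 0.7379 × 100 = 42.58 %

42.58 %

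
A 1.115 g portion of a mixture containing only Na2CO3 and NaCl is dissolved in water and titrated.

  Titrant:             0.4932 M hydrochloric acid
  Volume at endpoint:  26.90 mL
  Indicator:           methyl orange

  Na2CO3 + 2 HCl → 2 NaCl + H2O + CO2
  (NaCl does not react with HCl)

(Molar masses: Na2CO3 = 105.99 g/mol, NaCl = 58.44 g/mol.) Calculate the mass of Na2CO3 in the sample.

0.7031 g

n(HCl) = 0.02690 × 0.4932 = 0.01327 mol
Let x = n(Na2CO3), y = n(NaCl).
Titrant: 2x = 0.01327;  mass: 105.99x + 58.44y = 1.115
Solving, x = 6.634 × 10^-3 mol, y = 7.048 × 10^-3 mol
mass of Na2CO3 = 6.634 × 10^-3 × 105.99 = 0.7031 g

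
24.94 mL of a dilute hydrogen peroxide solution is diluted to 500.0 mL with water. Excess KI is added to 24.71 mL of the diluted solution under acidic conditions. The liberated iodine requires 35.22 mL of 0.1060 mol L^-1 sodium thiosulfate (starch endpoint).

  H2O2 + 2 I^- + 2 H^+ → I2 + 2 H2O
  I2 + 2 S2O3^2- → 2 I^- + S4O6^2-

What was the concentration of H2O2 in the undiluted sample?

1.514 mol/L

n(S2O3^2-) = 0.03522 × 0.1060 = 3.733 × 10^-3 mol
n(I2) = n(S2O3^2-)/2 = 1.867 × 10^-3 mol
n(H2O2) in the aliquot = 1.867 × 10^-3 mol (1:1 ratio)
[H2O2]_dilute = 1.867 × 10^-3 / 0.02471 = 0.07554 mol/L
[H2O2]_original = 0.07554 × 500.0/24.94 = 1.514 mol/L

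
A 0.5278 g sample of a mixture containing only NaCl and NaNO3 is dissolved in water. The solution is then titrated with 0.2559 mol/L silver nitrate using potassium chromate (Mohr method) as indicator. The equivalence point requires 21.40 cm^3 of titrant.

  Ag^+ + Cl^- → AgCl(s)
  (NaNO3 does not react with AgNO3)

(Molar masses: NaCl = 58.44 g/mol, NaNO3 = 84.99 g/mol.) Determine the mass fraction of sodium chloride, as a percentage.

60.64 %

n(AgNO3) = 0.02140 × 0.2559 = 5.476 × 10^-3 mol
Let x = n(NaCl), y = n(NaNO3).
Titrant: 1x = 5.476 × 10^-3;  mass: 58.44x + 84.99y = 0.5278
Solving, x = 5.476 × 10^-3 mol, y = 2.445 × 10^-3 mol
mass of NaCl = 5.476 × 10^-3 × 58.44 = 0.3200 g
% NaCl = 0.3200 / 0.5278 × 100 = 60.64 %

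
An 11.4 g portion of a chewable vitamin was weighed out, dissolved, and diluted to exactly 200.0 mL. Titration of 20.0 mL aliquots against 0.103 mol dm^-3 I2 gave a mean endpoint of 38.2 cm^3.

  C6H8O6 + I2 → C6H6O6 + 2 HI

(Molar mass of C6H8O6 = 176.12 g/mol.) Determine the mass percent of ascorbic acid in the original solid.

60.8 %

n(I2) per titration = 0.0382 × 0.103 = 3.93 × 10^-3 mol
n(C6H8O6) in each aliquot = 3.93 × 10^-3 mol (1:1 ratio)
n(C6H8O6) in the whole flask = 3.93 × 10^-3 × 200.0/20.0 = 0.0393 mol
mass of C6H8O6 = 0.0393 × 176.12 = 6.93 g
% C6H8O6 = 6.93 / 11.4 × 100 = 60.8 %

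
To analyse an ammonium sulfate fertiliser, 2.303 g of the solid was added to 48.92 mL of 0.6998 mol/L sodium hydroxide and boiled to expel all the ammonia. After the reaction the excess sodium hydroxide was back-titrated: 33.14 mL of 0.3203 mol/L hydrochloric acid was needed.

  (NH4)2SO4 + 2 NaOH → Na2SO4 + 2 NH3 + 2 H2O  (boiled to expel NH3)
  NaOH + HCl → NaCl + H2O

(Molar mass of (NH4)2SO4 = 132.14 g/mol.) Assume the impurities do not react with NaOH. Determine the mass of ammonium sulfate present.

n(NaOH) added = 0.04892 × 0.6998 = 0.03423 mol
n(HCl) used in back-titration = 0.03314 × 0.3203 = 0.01061 mol
n(NaOH) left over = 0.01061 mol (1:1 ratio)
n(NaOH) consumed by analyte = 0.03423 − 0.01061 = 0.02362 mol
From the 1:2 ratio, n((NH4)2SO4) = 1/2 × 0.02362 = 0.01181 mol
mass of (NH4)2SO4 = 0.01181 × 132.14 = 1.561 g

1.561 g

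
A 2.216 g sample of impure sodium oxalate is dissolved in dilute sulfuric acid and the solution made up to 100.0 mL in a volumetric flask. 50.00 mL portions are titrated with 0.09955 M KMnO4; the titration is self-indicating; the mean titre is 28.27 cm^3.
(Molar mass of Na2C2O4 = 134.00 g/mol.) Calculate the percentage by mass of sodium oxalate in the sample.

85.09 %

2 MnO4^- + 5 C2O4^2- + 16 H^+ → 2 Mn^2+ + 10 CO2 + 8 H2O
n(KMnO4) per titration = 0.02827 × 0.09955 = 2.814 × 10^-3 mol
From the 5:2 ratio, n(Na2C2O4) in each aliquot = 5/2 × 2.814 × 10^-3 = 7.036 × 10^-3 mol
n(Na2C2O4) in the whole flask = 7.036 × 10^-3 × 100.0/50.00 = 0.01407 mol
mass of Na2C2O4 = 0.01407 × 134.00 = 1.886 g
% Na2C2O4 = 1.886 / 2.216 × 100 = 85.09 %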